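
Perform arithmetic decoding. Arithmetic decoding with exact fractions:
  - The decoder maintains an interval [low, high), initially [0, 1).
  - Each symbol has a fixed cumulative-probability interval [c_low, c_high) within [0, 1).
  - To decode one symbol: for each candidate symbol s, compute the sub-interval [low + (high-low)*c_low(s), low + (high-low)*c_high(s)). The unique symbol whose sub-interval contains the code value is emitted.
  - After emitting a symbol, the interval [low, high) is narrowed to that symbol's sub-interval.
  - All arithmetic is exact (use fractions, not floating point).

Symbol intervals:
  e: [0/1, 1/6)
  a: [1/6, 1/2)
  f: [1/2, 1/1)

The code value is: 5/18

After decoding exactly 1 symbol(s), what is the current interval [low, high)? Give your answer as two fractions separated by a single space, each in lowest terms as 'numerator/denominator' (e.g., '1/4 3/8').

Answer: 1/6 1/2

Derivation:
Step 1: interval [0/1, 1/1), width = 1/1 - 0/1 = 1/1
  'e': [0/1 + 1/1*0/1, 0/1 + 1/1*1/6) = [0/1, 1/6)
  'a': [0/1 + 1/1*1/6, 0/1 + 1/1*1/2) = [1/6, 1/2) <- contains code 5/18
  'f': [0/1 + 1/1*1/2, 0/1 + 1/1*1/1) = [1/2, 1/1)
  emit 'a', narrow to [1/6, 1/2)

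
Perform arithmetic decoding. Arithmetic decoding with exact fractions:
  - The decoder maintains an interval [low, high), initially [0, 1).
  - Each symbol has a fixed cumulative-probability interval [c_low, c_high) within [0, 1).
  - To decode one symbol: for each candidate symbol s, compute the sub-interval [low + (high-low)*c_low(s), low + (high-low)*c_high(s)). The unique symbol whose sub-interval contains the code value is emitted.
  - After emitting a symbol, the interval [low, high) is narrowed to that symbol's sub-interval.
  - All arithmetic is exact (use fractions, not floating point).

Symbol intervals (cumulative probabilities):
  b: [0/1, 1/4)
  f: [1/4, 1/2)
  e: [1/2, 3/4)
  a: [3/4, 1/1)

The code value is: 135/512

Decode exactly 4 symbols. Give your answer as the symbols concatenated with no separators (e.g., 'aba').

Answer: fbba

Derivation:
Step 1: interval [0/1, 1/1), width = 1/1 - 0/1 = 1/1
  'b': [0/1 + 1/1*0/1, 0/1 + 1/1*1/4) = [0/1, 1/4)
  'f': [0/1 + 1/1*1/4, 0/1 + 1/1*1/2) = [1/4, 1/2) <- contains code 135/512
  'e': [0/1 + 1/1*1/2, 0/1 + 1/1*3/4) = [1/2, 3/4)
  'a': [0/1 + 1/1*3/4, 0/1 + 1/1*1/1) = [3/4, 1/1)
  emit 'f', narrow to [1/4, 1/2)
Step 2: interval [1/4, 1/2), width = 1/2 - 1/4 = 1/4
  'b': [1/4 + 1/4*0/1, 1/4 + 1/4*1/4) = [1/4, 5/16) <- contains code 135/512
  'f': [1/4 + 1/4*1/4, 1/4 + 1/4*1/2) = [5/16, 3/8)
  'e': [1/4 + 1/4*1/2, 1/4 + 1/4*3/4) = [3/8, 7/16)
  'a': [1/4 + 1/4*3/4, 1/4 + 1/4*1/1) = [7/16, 1/2)
  emit 'b', narrow to [1/4, 5/16)
Step 3: interval [1/4, 5/16), width = 5/16 - 1/4 = 1/16
  'b': [1/4 + 1/16*0/1, 1/4 + 1/16*1/4) = [1/4, 17/64) <- contains code 135/512
  'f': [1/4 + 1/16*1/4, 1/4 + 1/16*1/2) = [17/64, 9/32)
  'e': [1/4 + 1/16*1/2, 1/4 + 1/16*3/4) = [9/32, 19/64)
  'a': [1/4 + 1/16*3/4, 1/4 + 1/16*1/1) = [19/64, 5/16)
  emit 'b', narrow to [1/4, 17/64)
Step 4: interval [1/4, 17/64), width = 17/64 - 1/4 = 1/64
  'b': [1/4 + 1/64*0/1, 1/4 + 1/64*1/4) = [1/4, 65/256)
  'f': [1/4 + 1/64*1/4, 1/4 + 1/64*1/2) = [65/256, 33/128)
  'e': [1/4 + 1/64*1/2, 1/4 + 1/64*3/4) = [33/128, 67/256)
  'a': [1/4 + 1/64*3/4, 1/4 + 1/64*1/1) = [67/256, 17/64) <- contains code 135/512
  emit 'a', narrow to [67/256, 17/64)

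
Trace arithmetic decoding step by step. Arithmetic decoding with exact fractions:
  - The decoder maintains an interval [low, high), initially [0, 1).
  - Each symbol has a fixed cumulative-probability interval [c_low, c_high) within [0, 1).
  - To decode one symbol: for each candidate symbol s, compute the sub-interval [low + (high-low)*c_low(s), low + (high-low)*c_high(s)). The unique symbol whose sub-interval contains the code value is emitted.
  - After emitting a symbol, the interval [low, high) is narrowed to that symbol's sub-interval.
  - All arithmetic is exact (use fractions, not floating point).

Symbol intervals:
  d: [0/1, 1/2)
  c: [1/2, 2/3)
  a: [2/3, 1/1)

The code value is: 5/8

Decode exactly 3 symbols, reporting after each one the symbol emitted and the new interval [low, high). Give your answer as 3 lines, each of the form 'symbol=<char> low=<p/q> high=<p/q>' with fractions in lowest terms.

Answer: symbol=c low=1/2 high=2/3
symbol=a low=11/18 high=2/3
symbol=d low=11/18 high=23/36

Derivation:
Step 1: interval [0/1, 1/1), width = 1/1 - 0/1 = 1/1
  'd': [0/1 + 1/1*0/1, 0/1 + 1/1*1/2) = [0/1, 1/2)
  'c': [0/1 + 1/1*1/2, 0/1 + 1/1*2/3) = [1/2, 2/3) <- contains code 5/8
  'a': [0/1 + 1/1*2/3, 0/1 + 1/1*1/1) = [2/3, 1/1)
  emit 'c', narrow to [1/2, 2/3)
Step 2: interval [1/2, 2/3), width = 2/3 - 1/2 = 1/6
  'd': [1/2 + 1/6*0/1, 1/2 + 1/6*1/2) = [1/2, 7/12)
  'c': [1/2 + 1/6*1/2, 1/2 + 1/6*2/3) = [7/12, 11/18)
  'a': [1/2 + 1/6*2/3, 1/2 + 1/6*1/1) = [11/18, 2/3) <- contains code 5/8
  emit 'a', narrow to [11/18, 2/3)
Step 3: interval [11/18, 2/3), width = 2/3 - 11/18 = 1/18
  'd': [11/18 + 1/18*0/1, 11/18 + 1/18*1/2) = [11/18, 23/36) <- contains code 5/8
  'c': [11/18 + 1/18*1/2, 11/18 + 1/18*2/3) = [23/36, 35/54)
  'a': [11/18 + 1/18*2/3, 11/18 + 1/18*1/1) = [35/54, 2/3)
  emit 'd', narrow to [11/18, 23/36)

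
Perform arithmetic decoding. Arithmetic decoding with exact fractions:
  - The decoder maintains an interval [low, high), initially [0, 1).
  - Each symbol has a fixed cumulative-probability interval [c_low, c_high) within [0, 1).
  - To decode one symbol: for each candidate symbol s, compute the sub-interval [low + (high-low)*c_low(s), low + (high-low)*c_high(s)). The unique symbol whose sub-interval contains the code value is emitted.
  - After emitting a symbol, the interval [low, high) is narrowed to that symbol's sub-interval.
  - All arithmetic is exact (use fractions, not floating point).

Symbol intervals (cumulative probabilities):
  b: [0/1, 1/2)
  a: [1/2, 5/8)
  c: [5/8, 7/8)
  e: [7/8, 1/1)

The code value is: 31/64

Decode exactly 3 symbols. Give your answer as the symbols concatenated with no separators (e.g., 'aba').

Answer: bec

Derivation:
Step 1: interval [0/1, 1/1), width = 1/1 - 0/1 = 1/1
  'b': [0/1 + 1/1*0/1, 0/1 + 1/1*1/2) = [0/1, 1/2) <- contains code 31/64
  'a': [0/1 + 1/1*1/2, 0/1 + 1/1*5/8) = [1/2, 5/8)
  'c': [0/1 + 1/1*5/8, 0/1 + 1/1*7/8) = [5/8, 7/8)
  'e': [0/1 + 1/1*7/8, 0/1 + 1/1*1/1) = [7/8, 1/1)
  emit 'b', narrow to [0/1, 1/2)
Step 2: interval [0/1, 1/2), width = 1/2 - 0/1 = 1/2
  'b': [0/1 + 1/2*0/1, 0/1 + 1/2*1/2) = [0/1, 1/4)
  'a': [0/1 + 1/2*1/2, 0/1 + 1/2*5/8) = [1/4, 5/16)
  'c': [0/1 + 1/2*5/8, 0/1 + 1/2*7/8) = [5/16, 7/16)
  'e': [0/1 + 1/2*7/8, 0/1 + 1/2*1/1) = [7/16, 1/2) <- contains code 31/64
  emit 'e', narrow to [7/16, 1/2)
Step 3: interval [7/16, 1/2), width = 1/2 - 7/16 = 1/16
  'b': [7/16 + 1/16*0/1, 7/16 + 1/16*1/2) = [7/16, 15/32)
  'a': [7/16 + 1/16*1/2, 7/16 + 1/16*5/8) = [15/32, 61/128)
  'c': [7/16 + 1/16*5/8, 7/16 + 1/16*7/8) = [61/128, 63/128) <- contains code 31/64
  'e': [7/16 + 1/16*7/8, 7/16 + 1/16*1/1) = [63/128, 1/2)
  emit 'c', narrow to [61/128, 63/128)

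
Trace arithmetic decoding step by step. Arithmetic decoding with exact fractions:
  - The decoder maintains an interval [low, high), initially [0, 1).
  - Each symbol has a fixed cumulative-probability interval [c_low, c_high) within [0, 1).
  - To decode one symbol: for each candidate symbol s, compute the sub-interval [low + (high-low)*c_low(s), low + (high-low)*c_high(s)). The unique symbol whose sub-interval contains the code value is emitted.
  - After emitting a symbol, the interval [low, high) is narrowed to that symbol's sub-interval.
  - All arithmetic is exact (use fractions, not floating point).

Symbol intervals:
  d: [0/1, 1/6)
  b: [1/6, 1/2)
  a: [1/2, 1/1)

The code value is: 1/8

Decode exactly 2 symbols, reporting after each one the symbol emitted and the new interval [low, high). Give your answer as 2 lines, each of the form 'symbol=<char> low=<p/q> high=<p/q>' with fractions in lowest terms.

Answer: symbol=d low=0/1 high=1/6
symbol=a low=1/12 high=1/6

Derivation:
Step 1: interval [0/1, 1/1), width = 1/1 - 0/1 = 1/1
  'd': [0/1 + 1/1*0/1, 0/1 + 1/1*1/6) = [0/1, 1/6) <- contains code 1/8
  'b': [0/1 + 1/1*1/6, 0/1 + 1/1*1/2) = [1/6, 1/2)
  'a': [0/1 + 1/1*1/2, 0/1 + 1/1*1/1) = [1/2, 1/1)
  emit 'd', narrow to [0/1, 1/6)
Step 2: interval [0/1, 1/6), width = 1/6 - 0/1 = 1/6
  'd': [0/1 + 1/6*0/1, 0/1 + 1/6*1/6) = [0/1, 1/36)
  'b': [0/1 + 1/6*1/6, 0/1 + 1/6*1/2) = [1/36, 1/12)
  'a': [0/1 + 1/6*1/2, 0/1 + 1/6*1/1) = [1/12, 1/6) <- contains code 1/8
  emit 'a', narrow to [1/12, 1/6)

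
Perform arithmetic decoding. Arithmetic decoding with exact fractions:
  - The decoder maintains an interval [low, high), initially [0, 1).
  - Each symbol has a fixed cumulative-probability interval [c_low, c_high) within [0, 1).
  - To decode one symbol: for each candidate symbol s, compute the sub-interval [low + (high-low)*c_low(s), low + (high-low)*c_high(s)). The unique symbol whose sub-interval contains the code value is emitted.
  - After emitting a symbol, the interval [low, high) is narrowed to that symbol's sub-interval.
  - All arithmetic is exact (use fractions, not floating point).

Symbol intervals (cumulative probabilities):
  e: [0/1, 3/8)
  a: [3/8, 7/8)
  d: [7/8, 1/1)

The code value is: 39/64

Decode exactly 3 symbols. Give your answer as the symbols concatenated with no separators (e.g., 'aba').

Answer: aae

Derivation:
Step 1: interval [0/1, 1/1), width = 1/1 - 0/1 = 1/1
  'e': [0/1 + 1/1*0/1, 0/1 + 1/1*3/8) = [0/1, 3/8)
  'a': [0/1 + 1/1*3/8, 0/1 + 1/1*7/8) = [3/8, 7/8) <- contains code 39/64
  'd': [0/1 + 1/1*7/8, 0/1 + 1/1*1/1) = [7/8, 1/1)
  emit 'a', narrow to [3/8, 7/8)
Step 2: interval [3/8, 7/8), width = 7/8 - 3/8 = 1/2
  'e': [3/8 + 1/2*0/1, 3/8 + 1/2*3/8) = [3/8, 9/16)
  'a': [3/8 + 1/2*3/8, 3/8 + 1/2*7/8) = [9/16, 13/16) <- contains code 39/64
  'd': [3/8 + 1/2*7/8, 3/8 + 1/2*1/1) = [13/16, 7/8)
  emit 'a', narrow to [9/16, 13/16)
Step 3: interval [9/16, 13/16), width = 13/16 - 9/16 = 1/4
  'e': [9/16 + 1/4*0/1, 9/16 + 1/4*3/8) = [9/16, 21/32) <- contains code 39/64
  'a': [9/16 + 1/4*3/8, 9/16 + 1/4*7/8) = [21/32, 25/32)
  'd': [9/16 + 1/4*7/8, 9/16 + 1/4*1/1) = [25/32, 13/16)
  emit 'e', narrow to [9/16, 21/32)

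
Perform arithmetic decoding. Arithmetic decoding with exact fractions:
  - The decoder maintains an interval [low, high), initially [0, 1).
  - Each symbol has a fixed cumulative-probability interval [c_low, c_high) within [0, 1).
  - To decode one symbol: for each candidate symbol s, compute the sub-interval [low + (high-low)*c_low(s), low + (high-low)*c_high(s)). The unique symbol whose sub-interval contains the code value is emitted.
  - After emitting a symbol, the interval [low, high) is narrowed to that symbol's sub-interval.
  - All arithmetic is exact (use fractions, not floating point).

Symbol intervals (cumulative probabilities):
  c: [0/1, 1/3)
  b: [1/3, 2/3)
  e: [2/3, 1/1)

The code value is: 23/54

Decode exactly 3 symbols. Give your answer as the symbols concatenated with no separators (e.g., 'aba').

Step 1: interval [0/1, 1/1), width = 1/1 - 0/1 = 1/1
  'c': [0/1 + 1/1*0/1, 0/1 + 1/1*1/3) = [0/1, 1/3)
  'b': [0/1 + 1/1*1/3, 0/1 + 1/1*2/3) = [1/3, 2/3) <- contains code 23/54
  'e': [0/1 + 1/1*2/3, 0/1 + 1/1*1/1) = [2/3, 1/1)
  emit 'b', narrow to [1/3, 2/3)
Step 2: interval [1/3, 2/3), width = 2/3 - 1/3 = 1/3
  'c': [1/3 + 1/3*0/1, 1/3 + 1/3*1/3) = [1/3, 4/9) <- contains code 23/54
  'b': [1/3 + 1/3*1/3, 1/3 + 1/3*2/3) = [4/9, 5/9)
  'e': [1/3 + 1/3*2/3, 1/3 + 1/3*1/1) = [5/9, 2/3)
  emit 'c', narrow to [1/3, 4/9)
Step 3: interval [1/3, 4/9), width = 4/9 - 1/3 = 1/9
  'c': [1/3 + 1/9*0/1, 1/3 + 1/9*1/3) = [1/3, 10/27)
  'b': [1/3 + 1/9*1/3, 1/3 + 1/9*2/3) = [10/27, 11/27)
  'e': [1/3 + 1/9*2/3, 1/3 + 1/9*1/1) = [11/27, 4/9) <- contains code 23/54
  emit 'e', narrow to [11/27, 4/9)

Answer: bce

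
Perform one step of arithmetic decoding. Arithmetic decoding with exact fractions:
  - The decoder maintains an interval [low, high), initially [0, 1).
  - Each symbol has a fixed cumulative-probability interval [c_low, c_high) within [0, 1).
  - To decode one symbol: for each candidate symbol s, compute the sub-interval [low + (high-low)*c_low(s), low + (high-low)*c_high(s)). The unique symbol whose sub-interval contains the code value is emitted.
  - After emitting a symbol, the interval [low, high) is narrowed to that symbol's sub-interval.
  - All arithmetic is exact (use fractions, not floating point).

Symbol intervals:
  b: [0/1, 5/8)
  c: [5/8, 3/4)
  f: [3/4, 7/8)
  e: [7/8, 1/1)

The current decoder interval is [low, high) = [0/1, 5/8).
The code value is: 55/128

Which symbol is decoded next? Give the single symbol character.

Answer: c

Derivation:
Interval width = high − low = 5/8 − 0/1 = 5/8
Scaled code = (code − low) / width = (55/128 − 0/1) / 5/8 = 11/16
  b: [0/1, 5/8) 
  c: [5/8, 3/4) ← scaled code falls here ✓
  f: [3/4, 7/8) 
  e: [7/8, 1/1) 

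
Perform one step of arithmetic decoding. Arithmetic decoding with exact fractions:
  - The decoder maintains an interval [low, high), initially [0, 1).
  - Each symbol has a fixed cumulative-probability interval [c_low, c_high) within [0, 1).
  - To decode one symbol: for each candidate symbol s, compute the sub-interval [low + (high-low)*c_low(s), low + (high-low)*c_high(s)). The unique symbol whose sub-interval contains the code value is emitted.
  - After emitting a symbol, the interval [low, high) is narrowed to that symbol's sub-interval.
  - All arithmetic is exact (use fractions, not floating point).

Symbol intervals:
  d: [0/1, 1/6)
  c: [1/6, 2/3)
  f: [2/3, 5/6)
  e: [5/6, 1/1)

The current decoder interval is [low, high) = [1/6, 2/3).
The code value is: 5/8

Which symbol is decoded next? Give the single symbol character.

Answer: e

Derivation:
Interval width = high − low = 2/3 − 1/6 = 1/2
Scaled code = (code − low) / width = (5/8 − 1/6) / 1/2 = 11/12
  d: [0/1, 1/6) 
  c: [1/6, 2/3) 
  f: [2/3, 5/6) 
  e: [5/6, 1/1) ← scaled code falls here ✓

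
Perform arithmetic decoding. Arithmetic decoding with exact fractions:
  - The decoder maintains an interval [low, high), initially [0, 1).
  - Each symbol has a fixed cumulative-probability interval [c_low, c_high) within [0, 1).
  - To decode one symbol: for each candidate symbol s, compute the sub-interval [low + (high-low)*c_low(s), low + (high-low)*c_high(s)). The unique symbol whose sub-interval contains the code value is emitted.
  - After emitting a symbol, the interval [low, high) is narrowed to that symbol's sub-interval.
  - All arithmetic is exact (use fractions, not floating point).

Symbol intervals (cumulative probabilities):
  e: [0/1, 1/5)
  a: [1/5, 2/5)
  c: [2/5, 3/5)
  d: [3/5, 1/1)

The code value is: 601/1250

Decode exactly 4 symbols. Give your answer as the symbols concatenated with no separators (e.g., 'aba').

Step 1: interval [0/1, 1/1), width = 1/1 - 0/1 = 1/1
  'e': [0/1 + 1/1*0/1, 0/1 + 1/1*1/5) = [0/1, 1/5)
  'a': [0/1 + 1/1*1/5, 0/1 + 1/1*2/5) = [1/5, 2/5)
  'c': [0/1 + 1/1*2/5, 0/1 + 1/1*3/5) = [2/5, 3/5) <- contains code 601/1250
  'd': [0/1 + 1/1*3/5, 0/1 + 1/1*1/1) = [3/5, 1/1)
  emit 'c', narrow to [2/5, 3/5)
Step 2: interval [2/5, 3/5), width = 3/5 - 2/5 = 1/5
  'e': [2/5 + 1/5*0/1, 2/5 + 1/5*1/5) = [2/5, 11/25)
  'a': [2/5 + 1/5*1/5, 2/5 + 1/5*2/5) = [11/25, 12/25)
  'c': [2/5 + 1/5*2/5, 2/5 + 1/5*3/5) = [12/25, 13/25) <- contains code 601/1250
  'd': [2/5 + 1/5*3/5, 2/5 + 1/5*1/1) = [13/25, 3/5)
  emit 'c', narrow to [12/25, 13/25)
Step 3: interval [12/25, 13/25), width = 13/25 - 12/25 = 1/25
  'e': [12/25 + 1/25*0/1, 12/25 + 1/25*1/5) = [12/25, 61/125) <- contains code 601/1250
  'a': [12/25 + 1/25*1/5, 12/25 + 1/25*2/5) = [61/125, 62/125)
  'c': [12/25 + 1/25*2/5, 12/25 + 1/25*3/5) = [62/125, 63/125)
  'd': [12/25 + 1/25*3/5, 12/25 + 1/25*1/1) = [63/125, 13/25)
  emit 'e', narrow to [12/25, 61/125)
Step 4: interval [12/25, 61/125), width = 61/125 - 12/25 = 1/125
  'e': [12/25 + 1/125*0/1, 12/25 + 1/125*1/5) = [12/25, 301/625) <- contains code 601/1250
  'a': [12/25 + 1/125*1/5, 12/25 + 1/125*2/5) = [301/625, 302/625)
  'c': [12/25 + 1/125*2/5, 12/25 + 1/125*3/5) = [302/625, 303/625)
  'd': [12/25 + 1/125*3/5, 12/25 + 1/125*1/1) = [303/625, 61/125)
  emit 'e', narrow to [12/25, 301/625)

Answer: ccee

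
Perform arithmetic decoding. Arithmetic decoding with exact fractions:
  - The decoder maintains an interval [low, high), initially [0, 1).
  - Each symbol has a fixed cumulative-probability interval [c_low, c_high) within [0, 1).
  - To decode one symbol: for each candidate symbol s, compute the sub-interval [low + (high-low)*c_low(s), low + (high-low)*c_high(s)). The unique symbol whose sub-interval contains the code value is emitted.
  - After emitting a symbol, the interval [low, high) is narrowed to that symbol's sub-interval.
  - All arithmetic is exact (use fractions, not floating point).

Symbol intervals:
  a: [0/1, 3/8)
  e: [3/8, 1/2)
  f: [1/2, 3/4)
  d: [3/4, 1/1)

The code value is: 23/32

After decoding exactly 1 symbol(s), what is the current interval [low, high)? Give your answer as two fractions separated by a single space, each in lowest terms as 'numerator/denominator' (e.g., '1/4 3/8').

Answer: 1/2 3/4

Derivation:
Step 1: interval [0/1, 1/1), width = 1/1 - 0/1 = 1/1
  'a': [0/1 + 1/1*0/1, 0/1 + 1/1*3/8) = [0/1, 3/8)
  'e': [0/1 + 1/1*3/8, 0/1 + 1/1*1/2) = [3/8, 1/2)
  'f': [0/1 + 1/1*1/2, 0/1 + 1/1*3/4) = [1/2, 3/4) <- contains code 23/32
  'd': [0/1 + 1/1*3/4, 0/1 + 1/1*1/1) = [3/4, 1/1)
  emit 'f', narrow to [1/2, 3/4)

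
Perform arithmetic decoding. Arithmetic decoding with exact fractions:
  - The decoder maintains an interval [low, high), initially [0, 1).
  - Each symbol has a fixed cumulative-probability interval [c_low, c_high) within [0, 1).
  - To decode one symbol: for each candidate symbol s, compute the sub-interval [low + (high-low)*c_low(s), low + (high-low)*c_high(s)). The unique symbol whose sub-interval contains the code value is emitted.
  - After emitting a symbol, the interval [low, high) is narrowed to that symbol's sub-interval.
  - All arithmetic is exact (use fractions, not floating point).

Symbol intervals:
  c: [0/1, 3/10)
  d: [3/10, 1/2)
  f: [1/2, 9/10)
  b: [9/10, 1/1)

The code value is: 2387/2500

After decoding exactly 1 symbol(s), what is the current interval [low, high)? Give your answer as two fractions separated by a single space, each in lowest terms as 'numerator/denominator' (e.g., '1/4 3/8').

Step 1: interval [0/1, 1/1), width = 1/1 - 0/1 = 1/1
  'c': [0/1 + 1/1*0/1, 0/1 + 1/1*3/10) = [0/1, 3/10)
  'd': [0/1 + 1/1*3/10, 0/1 + 1/1*1/2) = [3/10, 1/2)
  'f': [0/1 + 1/1*1/2, 0/1 + 1/1*9/10) = [1/2, 9/10)
  'b': [0/1 + 1/1*9/10, 0/1 + 1/1*1/1) = [9/10, 1/1) <- contains code 2387/2500
  emit 'b', narrow to [9/10, 1/1)

Answer: 9/10 1/1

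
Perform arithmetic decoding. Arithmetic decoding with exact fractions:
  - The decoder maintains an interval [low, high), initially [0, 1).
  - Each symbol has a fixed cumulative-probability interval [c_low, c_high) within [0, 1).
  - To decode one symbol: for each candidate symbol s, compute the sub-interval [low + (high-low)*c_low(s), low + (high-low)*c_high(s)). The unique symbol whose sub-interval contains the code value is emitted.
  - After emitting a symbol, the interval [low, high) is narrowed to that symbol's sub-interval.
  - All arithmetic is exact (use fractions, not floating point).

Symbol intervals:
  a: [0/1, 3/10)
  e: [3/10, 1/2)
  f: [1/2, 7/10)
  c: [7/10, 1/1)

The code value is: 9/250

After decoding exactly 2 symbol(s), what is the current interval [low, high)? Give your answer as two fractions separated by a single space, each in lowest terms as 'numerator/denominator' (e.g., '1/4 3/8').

Step 1: interval [0/1, 1/1), width = 1/1 - 0/1 = 1/1
  'a': [0/1 + 1/1*0/1, 0/1 + 1/1*3/10) = [0/1, 3/10) <- contains code 9/250
  'e': [0/1 + 1/1*3/10, 0/1 + 1/1*1/2) = [3/10, 1/2)
  'f': [0/1 + 1/1*1/2, 0/1 + 1/1*7/10) = [1/2, 7/10)
  'c': [0/1 + 1/1*7/10, 0/1 + 1/1*1/1) = [7/10, 1/1)
  emit 'a', narrow to [0/1, 3/10)
Step 2: interval [0/1, 3/10), width = 3/10 - 0/1 = 3/10
  'a': [0/1 + 3/10*0/1, 0/1 + 3/10*3/10) = [0/1, 9/100) <- contains code 9/250
  'e': [0/1 + 3/10*3/10, 0/1 + 3/10*1/2) = [9/100, 3/20)
  'f': [0/1 + 3/10*1/2, 0/1 + 3/10*7/10) = [3/20, 21/100)
  'c': [0/1 + 3/10*7/10, 0/1 + 3/10*1/1) = [21/100, 3/10)
  emit 'a', narrow to [0/1, 9/100)

Answer: 0/1 9/100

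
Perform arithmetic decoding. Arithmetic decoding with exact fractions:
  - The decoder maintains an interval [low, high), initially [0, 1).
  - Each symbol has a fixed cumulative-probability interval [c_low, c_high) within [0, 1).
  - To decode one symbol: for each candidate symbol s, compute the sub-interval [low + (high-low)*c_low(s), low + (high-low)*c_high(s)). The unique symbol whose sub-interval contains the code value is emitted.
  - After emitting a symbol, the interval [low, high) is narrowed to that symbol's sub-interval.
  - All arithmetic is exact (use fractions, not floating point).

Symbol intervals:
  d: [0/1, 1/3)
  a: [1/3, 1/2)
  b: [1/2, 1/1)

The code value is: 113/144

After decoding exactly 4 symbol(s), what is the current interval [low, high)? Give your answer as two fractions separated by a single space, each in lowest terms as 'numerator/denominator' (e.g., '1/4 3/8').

Answer: 7/9 19/24

Derivation:
Step 1: interval [0/1, 1/1), width = 1/1 - 0/1 = 1/1
  'd': [0/1 + 1/1*0/1, 0/1 + 1/1*1/3) = [0/1, 1/3)
  'a': [0/1 + 1/1*1/3, 0/1 + 1/1*1/2) = [1/3, 1/2)
  'b': [0/1 + 1/1*1/2, 0/1 + 1/1*1/1) = [1/2, 1/1) <- contains code 113/144
  emit 'b', narrow to [1/2, 1/1)
Step 2: interval [1/2, 1/1), width = 1/1 - 1/2 = 1/2
  'd': [1/2 + 1/2*0/1, 1/2 + 1/2*1/3) = [1/2, 2/3)
  'a': [1/2 + 1/2*1/3, 1/2 + 1/2*1/2) = [2/3, 3/4)
  'b': [1/2 + 1/2*1/2, 1/2 + 1/2*1/1) = [3/4, 1/1) <- contains code 113/144
  emit 'b', narrow to [3/4, 1/1)
Step 3: interval [3/4, 1/1), width = 1/1 - 3/4 = 1/4
  'd': [3/4 + 1/4*0/1, 3/4 + 1/4*1/3) = [3/4, 5/6) <- contains code 113/144
  'a': [3/4 + 1/4*1/3, 3/4 + 1/4*1/2) = [5/6, 7/8)
  'b': [3/4 + 1/4*1/2, 3/4 + 1/4*1/1) = [7/8, 1/1)
  emit 'd', narrow to [3/4, 5/6)
Step 4: interval [3/4, 5/6), width = 5/6 - 3/4 = 1/12
  'd': [3/4 + 1/12*0/1, 3/4 + 1/12*1/3) = [3/4, 7/9)
  'a': [3/4 + 1/12*1/3, 3/4 + 1/12*1/2) = [7/9, 19/24) <- contains code 113/144
  'b': [3/4 + 1/12*1/2, 3/4 + 1/12*1/1) = [19/24, 5/6)
  emit 'a', narrow to [7/9, 19/24)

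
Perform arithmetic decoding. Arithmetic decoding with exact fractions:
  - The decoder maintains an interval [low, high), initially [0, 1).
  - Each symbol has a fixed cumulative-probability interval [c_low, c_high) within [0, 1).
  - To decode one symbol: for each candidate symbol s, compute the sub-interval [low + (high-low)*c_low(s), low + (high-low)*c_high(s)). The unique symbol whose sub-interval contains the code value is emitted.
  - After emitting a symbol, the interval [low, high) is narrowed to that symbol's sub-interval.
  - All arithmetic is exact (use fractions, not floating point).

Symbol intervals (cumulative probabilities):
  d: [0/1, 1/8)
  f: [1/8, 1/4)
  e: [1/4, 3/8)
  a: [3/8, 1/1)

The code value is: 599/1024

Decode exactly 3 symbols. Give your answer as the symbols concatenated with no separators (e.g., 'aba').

Answer: aea

Derivation:
Step 1: interval [0/1, 1/1), width = 1/1 - 0/1 = 1/1
  'd': [0/1 + 1/1*0/1, 0/1 + 1/1*1/8) = [0/1, 1/8)
  'f': [0/1 + 1/1*1/8, 0/1 + 1/1*1/4) = [1/8, 1/4)
  'e': [0/1 + 1/1*1/4, 0/1 + 1/1*3/8) = [1/4, 3/8)
  'a': [0/1 + 1/1*3/8, 0/1 + 1/1*1/1) = [3/8, 1/1) <- contains code 599/1024
  emit 'a', narrow to [3/8, 1/1)
Step 2: interval [3/8, 1/1), width = 1/1 - 3/8 = 5/8
  'd': [3/8 + 5/8*0/1, 3/8 + 5/8*1/8) = [3/8, 29/64)
  'f': [3/8 + 5/8*1/8, 3/8 + 5/8*1/4) = [29/64, 17/32)
  'e': [3/8 + 5/8*1/4, 3/8 + 5/8*3/8) = [17/32, 39/64) <- contains code 599/1024
  'a': [3/8 + 5/8*3/8, 3/8 + 5/8*1/1) = [39/64, 1/1)
  emit 'e', narrow to [17/32, 39/64)
Step 3: interval [17/32, 39/64), width = 39/64 - 17/32 = 5/64
  'd': [17/32 + 5/64*0/1, 17/32 + 5/64*1/8) = [17/32, 277/512)
  'f': [17/32 + 5/64*1/8, 17/32 + 5/64*1/4) = [277/512, 141/256)
  'e': [17/32 + 5/64*1/4, 17/32 + 5/64*3/8) = [141/256, 287/512)
  'a': [17/32 + 5/64*3/8, 17/32 + 5/64*1/1) = [287/512, 39/64) <- contains code 599/1024
  emit 'a', narrow to [287/512, 39/64)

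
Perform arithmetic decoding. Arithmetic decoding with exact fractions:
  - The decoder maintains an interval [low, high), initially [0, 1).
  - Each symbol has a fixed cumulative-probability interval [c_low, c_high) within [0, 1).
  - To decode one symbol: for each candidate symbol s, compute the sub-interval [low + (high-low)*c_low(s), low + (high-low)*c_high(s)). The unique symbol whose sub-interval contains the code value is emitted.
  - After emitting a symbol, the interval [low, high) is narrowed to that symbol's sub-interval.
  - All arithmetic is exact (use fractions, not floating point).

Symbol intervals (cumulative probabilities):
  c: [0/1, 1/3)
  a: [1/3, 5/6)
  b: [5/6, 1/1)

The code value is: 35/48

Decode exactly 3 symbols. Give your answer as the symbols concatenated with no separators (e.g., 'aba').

Step 1: interval [0/1, 1/1), width = 1/1 - 0/1 = 1/1
  'c': [0/1 + 1/1*0/1, 0/1 + 1/1*1/3) = [0/1, 1/3)
  'a': [0/1 + 1/1*1/3, 0/1 + 1/1*5/6) = [1/3, 5/6) <- contains code 35/48
  'b': [0/1 + 1/1*5/6, 0/1 + 1/1*1/1) = [5/6, 1/1)
  emit 'a', narrow to [1/3, 5/6)
Step 2: interval [1/3, 5/6), width = 5/6 - 1/3 = 1/2
  'c': [1/3 + 1/2*0/1, 1/3 + 1/2*1/3) = [1/3, 1/2)
  'a': [1/3 + 1/2*1/3, 1/3 + 1/2*5/6) = [1/2, 3/4) <- contains code 35/48
  'b': [1/3 + 1/2*5/6, 1/3 + 1/2*1/1) = [3/4, 5/6)
  emit 'a', narrow to [1/2, 3/4)
Step 3: interval [1/2, 3/4), width = 3/4 - 1/2 = 1/4
  'c': [1/2 + 1/4*0/1, 1/2 + 1/4*1/3) = [1/2, 7/12)
  'a': [1/2 + 1/4*1/3, 1/2 + 1/4*5/6) = [7/12, 17/24)
  'b': [1/2 + 1/4*5/6, 1/2 + 1/4*1/1) = [17/24, 3/4) <- contains code 35/48
  emit 'b', narrow to [17/24, 3/4)

Answer: aab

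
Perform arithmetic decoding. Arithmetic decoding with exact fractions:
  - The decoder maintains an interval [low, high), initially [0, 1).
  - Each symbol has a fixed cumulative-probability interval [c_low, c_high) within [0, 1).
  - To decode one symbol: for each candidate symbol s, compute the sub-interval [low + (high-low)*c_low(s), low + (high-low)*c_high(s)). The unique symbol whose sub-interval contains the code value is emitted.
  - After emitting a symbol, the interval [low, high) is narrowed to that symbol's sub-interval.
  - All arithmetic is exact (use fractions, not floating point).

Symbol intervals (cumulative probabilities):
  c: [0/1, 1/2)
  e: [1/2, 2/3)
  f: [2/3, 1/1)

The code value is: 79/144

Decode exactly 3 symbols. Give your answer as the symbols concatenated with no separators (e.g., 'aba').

Step 1: interval [0/1, 1/1), width = 1/1 - 0/1 = 1/1
  'c': [0/1 + 1/1*0/1, 0/1 + 1/1*1/2) = [0/1, 1/2)
  'e': [0/1 + 1/1*1/2, 0/1 + 1/1*2/3) = [1/2, 2/3) <- contains code 79/144
  'f': [0/1 + 1/1*2/3, 0/1 + 1/1*1/1) = [2/3, 1/1)
  emit 'e', narrow to [1/2, 2/3)
Step 2: interval [1/2, 2/3), width = 2/3 - 1/2 = 1/6
  'c': [1/2 + 1/6*0/1, 1/2 + 1/6*1/2) = [1/2, 7/12) <- contains code 79/144
  'e': [1/2 + 1/6*1/2, 1/2 + 1/6*2/3) = [7/12, 11/18)
  'f': [1/2 + 1/6*2/3, 1/2 + 1/6*1/1) = [11/18, 2/3)
  emit 'c', narrow to [1/2, 7/12)
Step 3: interval [1/2, 7/12), width = 7/12 - 1/2 = 1/12
  'c': [1/2 + 1/12*0/1, 1/2 + 1/12*1/2) = [1/2, 13/24)
  'e': [1/2 + 1/12*1/2, 1/2 + 1/12*2/3) = [13/24, 5/9) <- contains code 79/144
  'f': [1/2 + 1/12*2/3, 1/2 + 1/12*1/1) = [5/9, 7/12)
  emit 'e', narrow to [13/24, 5/9)

Answer: ece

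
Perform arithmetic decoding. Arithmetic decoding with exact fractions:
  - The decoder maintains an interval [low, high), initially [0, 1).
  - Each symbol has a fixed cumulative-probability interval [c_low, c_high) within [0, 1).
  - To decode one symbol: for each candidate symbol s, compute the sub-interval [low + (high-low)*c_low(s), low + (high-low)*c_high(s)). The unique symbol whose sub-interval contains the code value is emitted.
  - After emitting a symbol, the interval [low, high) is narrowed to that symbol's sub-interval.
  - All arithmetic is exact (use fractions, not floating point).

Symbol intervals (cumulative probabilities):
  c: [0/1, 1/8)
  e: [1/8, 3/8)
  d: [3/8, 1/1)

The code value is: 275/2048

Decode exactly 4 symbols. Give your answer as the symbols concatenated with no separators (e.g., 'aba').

Answer: eced

Derivation:
Step 1: interval [0/1, 1/1), width = 1/1 - 0/1 = 1/1
  'c': [0/1 + 1/1*0/1, 0/1 + 1/1*1/8) = [0/1, 1/8)
  'e': [0/1 + 1/1*1/8, 0/1 + 1/1*3/8) = [1/8, 3/8) <- contains code 275/2048
  'd': [0/1 + 1/1*3/8, 0/1 + 1/1*1/1) = [3/8, 1/1)
  emit 'e', narrow to [1/8, 3/8)
Step 2: interval [1/8, 3/8), width = 3/8 - 1/8 = 1/4
  'c': [1/8 + 1/4*0/1, 1/8 + 1/4*1/8) = [1/8, 5/32) <- contains code 275/2048
  'e': [1/8 + 1/4*1/8, 1/8 + 1/4*3/8) = [5/32, 7/32)
  'd': [1/8 + 1/4*3/8, 1/8 + 1/4*1/1) = [7/32, 3/8)
  emit 'c', narrow to [1/8, 5/32)
Step 3: interval [1/8, 5/32), width = 5/32 - 1/8 = 1/32
  'c': [1/8 + 1/32*0/1, 1/8 + 1/32*1/8) = [1/8, 33/256)
  'e': [1/8 + 1/32*1/8, 1/8 + 1/32*3/8) = [33/256, 35/256) <- contains code 275/2048
  'd': [1/8 + 1/32*3/8, 1/8 + 1/32*1/1) = [35/256, 5/32)
  emit 'e', narrow to [33/256, 35/256)
Step 4: interval [33/256, 35/256), width = 35/256 - 33/256 = 1/128
  'c': [33/256 + 1/128*0/1, 33/256 + 1/128*1/8) = [33/256, 133/1024)
  'e': [33/256 + 1/128*1/8, 33/256 + 1/128*3/8) = [133/1024, 135/1024)
  'd': [33/256 + 1/128*3/8, 33/256 + 1/128*1/1) = [135/1024, 35/256) <- contains code 275/2048
  emit 'd', narrow to [135/1024, 35/256)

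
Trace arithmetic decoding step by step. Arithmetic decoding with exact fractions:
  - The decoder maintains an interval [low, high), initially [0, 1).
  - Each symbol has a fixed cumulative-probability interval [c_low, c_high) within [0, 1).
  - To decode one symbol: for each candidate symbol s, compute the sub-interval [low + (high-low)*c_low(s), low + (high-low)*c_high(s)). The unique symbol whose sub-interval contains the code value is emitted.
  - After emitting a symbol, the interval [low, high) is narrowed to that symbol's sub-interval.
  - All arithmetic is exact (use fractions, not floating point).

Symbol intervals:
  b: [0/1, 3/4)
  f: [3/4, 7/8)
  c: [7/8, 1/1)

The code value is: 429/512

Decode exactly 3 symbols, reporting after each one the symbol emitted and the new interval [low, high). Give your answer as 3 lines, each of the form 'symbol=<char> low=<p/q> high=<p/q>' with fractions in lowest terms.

Step 1: interval [0/1, 1/1), width = 1/1 - 0/1 = 1/1
  'b': [0/1 + 1/1*0/1, 0/1 + 1/1*3/4) = [0/1, 3/4)
  'f': [0/1 + 1/1*3/4, 0/1 + 1/1*7/8) = [3/4, 7/8) <- contains code 429/512
  'c': [0/1 + 1/1*7/8, 0/1 + 1/1*1/1) = [7/8, 1/1)
  emit 'f', narrow to [3/4, 7/8)
Step 2: interval [3/4, 7/8), width = 7/8 - 3/4 = 1/8
  'b': [3/4 + 1/8*0/1, 3/4 + 1/8*3/4) = [3/4, 27/32) <- contains code 429/512
  'f': [3/4 + 1/8*3/4, 3/4 + 1/8*7/8) = [27/32, 55/64)
  'c': [3/4 + 1/8*7/8, 3/4 + 1/8*1/1) = [55/64, 7/8)
  emit 'b', narrow to [3/4, 27/32)
Step 3: interval [3/4, 27/32), width = 27/32 - 3/4 = 3/32
  'b': [3/4 + 3/32*0/1, 3/4 + 3/32*3/4) = [3/4, 105/128)
  'f': [3/4 + 3/32*3/4, 3/4 + 3/32*7/8) = [105/128, 213/256)
  'c': [3/4 + 3/32*7/8, 3/4 + 3/32*1/1) = [213/256, 27/32) <- contains code 429/512
  emit 'c', narrow to [213/256, 27/32)

Answer: symbol=f low=3/4 high=7/8
symbol=b low=3/4 high=27/32
symbol=c low=213/256 high=27/32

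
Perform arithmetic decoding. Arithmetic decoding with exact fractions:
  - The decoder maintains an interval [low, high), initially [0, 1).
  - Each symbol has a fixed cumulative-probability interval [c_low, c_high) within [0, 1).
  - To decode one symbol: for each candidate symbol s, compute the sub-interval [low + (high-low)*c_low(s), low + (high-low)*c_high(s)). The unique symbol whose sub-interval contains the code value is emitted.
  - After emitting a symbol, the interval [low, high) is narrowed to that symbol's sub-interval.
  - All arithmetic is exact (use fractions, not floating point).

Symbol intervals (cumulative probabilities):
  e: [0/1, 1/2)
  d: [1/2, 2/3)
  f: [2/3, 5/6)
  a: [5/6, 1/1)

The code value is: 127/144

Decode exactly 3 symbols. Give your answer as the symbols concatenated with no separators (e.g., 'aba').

Answer: aed

Derivation:
Step 1: interval [0/1, 1/1), width = 1/1 - 0/1 = 1/1
  'e': [0/1 + 1/1*0/1, 0/1 + 1/1*1/2) = [0/1, 1/2)
  'd': [0/1 + 1/1*1/2, 0/1 + 1/1*2/3) = [1/2, 2/3)
  'f': [0/1 + 1/1*2/3, 0/1 + 1/1*5/6) = [2/3, 5/6)
  'a': [0/1 + 1/1*5/6, 0/1 + 1/1*1/1) = [5/6, 1/1) <- contains code 127/144
  emit 'a', narrow to [5/6, 1/1)
Step 2: interval [5/6, 1/1), width = 1/1 - 5/6 = 1/6
  'e': [5/6 + 1/6*0/1, 5/6 + 1/6*1/2) = [5/6, 11/12) <- contains code 127/144
  'd': [5/6 + 1/6*1/2, 5/6 + 1/6*2/3) = [11/12, 17/18)
  'f': [5/6 + 1/6*2/3, 5/6 + 1/6*5/6) = [17/18, 35/36)
  'a': [5/6 + 1/6*5/6, 5/6 + 1/6*1/1) = [35/36, 1/1)
  emit 'e', narrow to [5/6, 11/12)
Step 3: interval [5/6, 11/12), width = 11/12 - 5/6 = 1/12
  'e': [5/6 + 1/12*0/1, 5/6 + 1/12*1/2) = [5/6, 7/8)
  'd': [5/6 + 1/12*1/2, 5/6 + 1/12*2/3) = [7/8, 8/9) <- contains code 127/144
  'f': [5/6 + 1/12*2/3, 5/6 + 1/12*5/6) = [8/9, 65/72)
  'a': [5/6 + 1/12*5/6, 5/6 + 1/12*1/1) = [65/72, 11/12)
  emit 'd', narrow to [7/8, 8/9)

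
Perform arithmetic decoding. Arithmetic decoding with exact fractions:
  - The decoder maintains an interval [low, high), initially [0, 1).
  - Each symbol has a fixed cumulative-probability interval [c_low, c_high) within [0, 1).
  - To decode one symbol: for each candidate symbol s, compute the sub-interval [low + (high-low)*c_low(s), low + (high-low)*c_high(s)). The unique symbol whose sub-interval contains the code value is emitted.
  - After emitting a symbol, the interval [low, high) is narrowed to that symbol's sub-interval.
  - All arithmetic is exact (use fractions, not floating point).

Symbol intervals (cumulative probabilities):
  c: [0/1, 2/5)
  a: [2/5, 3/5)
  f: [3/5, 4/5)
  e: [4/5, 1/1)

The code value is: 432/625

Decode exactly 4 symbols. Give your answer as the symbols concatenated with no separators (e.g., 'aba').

Step 1: interval [0/1, 1/1), width = 1/1 - 0/1 = 1/1
  'c': [0/1 + 1/1*0/1, 0/1 + 1/1*2/5) = [0/1, 2/5)
  'a': [0/1 + 1/1*2/5, 0/1 + 1/1*3/5) = [2/5, 3/5)
  'f': [0/1 + 1/1*3/5, 0/1 + 1/1*4/5) = [3/5, 4/5) <- contains code 432/625
  'e': [0/1 + 1/1*4/5, 0/1 + 1/1*1/1) = [4/5, 1/1)
  emit 'f', narrow to [3/5, 4/5)
Step 2: interval [3/5, 4/5), width = 4/5 - 3/5 = 1/5
  'c': [3/5 + 1/5*0/1, 3/5 + 1/5*2/5) = [3/5, 17/25)
  'a': [3/5 + 1/5*2/5, 3/5 + 1/5*3/5) = [17/25, 18/25) <- contains code 432/625
  'f': [3/5 + 1/5*3/5, 3/5 + 1/5*4/5) = [18/25, 19/25)
  'e': [3/5 + 1/5*4/5, 3/5 + 1/5*1/1) = [19/25, 4/5)
  emit 'a', narrow to [17/25, 18/25)
Step 3: interval [17/25, 18/25), width = 18/25 - 17/25 = 1/25
  'c': [17/25 + 1/25*0/1, 17/25 + 1/25*2/5) = [17/25, 87/125) <- contains code 432/625
  'a': [17/25 + 1/25*2/5, 17/25 + 1/25*3/5) = [87/125, 88/125)
  'f': [17/25 + 1/25*3/5, 17/25 + 1/25*4/5) = [88/125, 89/125)
  'e': [17/25 + 1/25*4/5, 17/25 + 1/25*1/1) = [89/125, 18/25)
  emit 'c', narrow to [17/25, 87/125)
Step 4: interval [17/25, 87/125), width = 87/125 - 17/25 = 2/125
  'c': [17/25 + 2/125*0/1, 17/25 + 2/125*2/5) = [17/25, 429/625)
  'a': [17/25 + 2/125*2/5, 17/25 + 2/125*3/5) = [429/625, 431/625)
  'f': [17/25 + 2/125*3/5, 17/25 + 2/125*4/5) = [431/625, 433/625) <- contains code 432/625
  'e': [17/25 + 2/125*4/5, 17/25 + 2/125*1/1) = [433/625, 87/125)
  emit 'f', narrow to [431/625, 433/625)

Answer: facf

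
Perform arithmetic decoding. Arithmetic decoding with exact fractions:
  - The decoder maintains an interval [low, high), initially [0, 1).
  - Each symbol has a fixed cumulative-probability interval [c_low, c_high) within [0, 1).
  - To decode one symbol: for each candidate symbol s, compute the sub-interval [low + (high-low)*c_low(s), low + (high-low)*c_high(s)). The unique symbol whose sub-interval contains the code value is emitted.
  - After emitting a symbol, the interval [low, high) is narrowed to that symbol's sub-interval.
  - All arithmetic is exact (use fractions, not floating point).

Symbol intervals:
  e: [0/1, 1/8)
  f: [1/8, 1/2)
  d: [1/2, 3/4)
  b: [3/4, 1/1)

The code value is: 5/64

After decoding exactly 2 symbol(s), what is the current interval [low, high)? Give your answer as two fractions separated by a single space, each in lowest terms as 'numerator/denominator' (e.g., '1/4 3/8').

Answer: 1/16 3/32

Derivation:
Step 1: interval [0/1, 1/1), width = 1/1 - 0/1 = 1/1
  'e': [0/1 + 1/1*0/1, 0/1 + 1/1*1/8) = [0/1, 1/8) <- contains code 5/64
  'f': [0/1 + 1/1*1/8, 0/1 + 1/1*1/2) = [1/8, 1/2)
  'd': [0/1 + 1/1*1/2, 0/1 + 1/1*3/4) = [1/2, 3/4)
  'b': [0/1 + 1/1*3/4, 0/1 + 1/1*1/1) = [3/4, 1/1)
  emit 'e', narrow to [0/1, 1/8)
Step 2: interval [0/1, 1/8), width = 1/8 - 0/1 = 1/8
  'e': [0/1 + 1/8*0/1, 0/1 + 1/8*1/8) = [0/1, 1/64)
  'f': [0/1 + 1/8*1/8, 0/1 + 1/8*1/2) = [1/64, 1/16)
  'd': [0/1 + 1/8*1/2, 0/1 + 1/8*3/4) = [1/16, 3/32) <- contains code 5/64
  'b': [0/1 + 1/8*3/4, 0/1 + 1/8*1/1) = [3/32, 1/8)
  emit 'd', narrow to [1/16, 3/32)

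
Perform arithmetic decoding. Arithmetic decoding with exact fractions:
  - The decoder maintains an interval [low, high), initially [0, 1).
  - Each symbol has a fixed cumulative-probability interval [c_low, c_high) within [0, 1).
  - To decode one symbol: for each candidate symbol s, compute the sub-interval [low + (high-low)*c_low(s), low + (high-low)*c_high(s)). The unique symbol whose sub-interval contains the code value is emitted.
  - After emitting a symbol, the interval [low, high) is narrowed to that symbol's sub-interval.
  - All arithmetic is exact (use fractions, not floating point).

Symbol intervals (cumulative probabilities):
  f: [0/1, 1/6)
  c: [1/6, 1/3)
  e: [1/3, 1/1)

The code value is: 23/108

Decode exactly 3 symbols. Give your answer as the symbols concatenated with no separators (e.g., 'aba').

Step 1: interval [0/1, 1/1), width = 1/1 - 0/1 = 1/1
  'f': [0/1 + 1/1*0/1, 0/1 + 1/1*1/6) = [0/1, 1/6)
  'c': [0/1 + 1/1*1/6, 0/1 + 1/1*1/3) = [1/6, 1/3) <- contains code 23/108
  'e': [0/1 + 1/1*1/3, 0/1 + 1/1*1/1) = [1/3, 1/1)
  emit 'c', narrow to [1/6, 1/3)
Step 2: interval [1/6, 1/3), width = 1/3 - 1/6 = 1/6
  'f': [1/6 + 1/6*0/1, 1/6 + 1/6*1/6) = [1/6, 7/36)
  'c': [1/6 + 1/6*1/6, 1/6 + 1/6*1/3) = [7/36, 2/9) <- contains code 23/108
  'e': [1/6 + 1/6*1/3, 1/6 + 1/6*1/1) = [2/9, 1/3)
  emit 'c', narrow to [7/36, 2/9)
Step 3: interval [7/36, 2/9), width = 2/9 - 7/36 = 1/36
  'f': [7/36 + 1/36*0/1, 7/36 + 1/36*1/6) = [7/36, 43/216)
  'c': [7/36 + 1/36*1/6, 7/36 + 1/36*1/3) = [43/216, 11/54)
  'e': [7/36 + 1/36*1/3, 7/36 + 1/36*1/1) = [11/54, 2/9) <- contains code 23/108
  emit 'e', narrow to [11/54, 2/9)

Answer: cce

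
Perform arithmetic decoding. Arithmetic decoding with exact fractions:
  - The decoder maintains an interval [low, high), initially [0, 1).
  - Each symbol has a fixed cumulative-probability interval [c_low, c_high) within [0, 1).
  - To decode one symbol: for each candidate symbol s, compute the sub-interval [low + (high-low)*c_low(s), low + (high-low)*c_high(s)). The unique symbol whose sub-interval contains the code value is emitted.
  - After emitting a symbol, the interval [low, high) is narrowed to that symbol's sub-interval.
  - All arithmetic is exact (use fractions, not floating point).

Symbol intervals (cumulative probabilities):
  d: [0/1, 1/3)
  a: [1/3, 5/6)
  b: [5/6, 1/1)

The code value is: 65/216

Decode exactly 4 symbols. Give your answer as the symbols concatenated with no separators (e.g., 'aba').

Step 1: interval [0/1, 1/1), width = 1/1 - 0/1 = 1/1
  'd': [0/1 + 1/1*0/1, 0/1 + 1/1*1/3) = [0/1, 1/3) <- contains code 65/216
  'a': [0/1 + 1/1*1/3, 0/1 + 1/1*5/6) = [1/3, 5/6)
  'b': [0/1 + 1/1*5/6, 0/1 + 1/1*1/1) = [5/6, 1/1)
  emit 'd', narrow to [0/1, 1/3)
Step 2: interval [0/1, 1/3), width = 1/3 - 0/1 = 1/3
  'd': [0/1 + 1/3*0/1, 0/1 + 1/3*1/3) = [0/1, 1/9)
  'a': [0/1 + 1/3*1/3, 0/1 + 1/3*5/6) = [1/9, 5/18)
  'b': [0/1 + 1/3*5/6, 0/1 + 1/3*1/1) = [5/18, 1/3) <- contains code 65/216
  emit 'b', narrow to [5/18, 1/3)
Step 3: interval [5/18, 1/3), width = 1/3 - 5/18 = 1/18
  'd': [5/18 + 1/18*0/1, 5/18 + 1/18*1/3) = [5/18, 8/27)
  'a': [5/18 + 1/18*1/3, 5/18 + 1/18*5/6) = [8/27, 35/108) <- contains code 65/216
  'b': [5/18 + 1/18*5/6, 5/18 + 1/18*1/1) = [35/108, 1/3)
  emit 'a', narrow to [8/27, 35/108)
Step 4: interval [8/27, 35/108), width = 35/108 - 8/27 = 1/36
  'd': [8/27 + 1/36*0/1, 8/27 + 1/36*1/3) = [8/27, 11/36) <- contains code 65/216
  'a': [8/27 + 1/36*1/3, 8/27 + 1/36*5/6) = [11/36, 23/72)
  'b': [8/27 + 1/36*5/6, 8/27 + 1/36*1/1) = [23/72, 35/108)
  emit 'd', narrow to [8/27, 11/36)

Answer: dbad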